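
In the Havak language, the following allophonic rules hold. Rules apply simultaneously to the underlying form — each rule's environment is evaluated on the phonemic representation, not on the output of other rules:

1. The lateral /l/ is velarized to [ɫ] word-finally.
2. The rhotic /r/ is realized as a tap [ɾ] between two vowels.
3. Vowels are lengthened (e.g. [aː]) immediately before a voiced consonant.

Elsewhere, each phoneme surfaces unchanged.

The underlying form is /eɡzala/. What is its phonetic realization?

Rule 3 applies to /e/ (word-initial: before a voiced consonant) → [eː].
/ɡ/ (between /e/ and /z/): no rule targets it → [ɡ].
/z/ (between /ɡ/ and /a/): no rule targets it → [z].
/a/ (between /z/ and /l/): before a voiced consonant, so rule 3 applies → [aː].
/l/ (between /a/ and /a/): rule 1 targets it, but not word-finally → unchanged [l].
/a/ (word-final) fails the environment for rule 3, so it stays [a].

[eːɡzaːla]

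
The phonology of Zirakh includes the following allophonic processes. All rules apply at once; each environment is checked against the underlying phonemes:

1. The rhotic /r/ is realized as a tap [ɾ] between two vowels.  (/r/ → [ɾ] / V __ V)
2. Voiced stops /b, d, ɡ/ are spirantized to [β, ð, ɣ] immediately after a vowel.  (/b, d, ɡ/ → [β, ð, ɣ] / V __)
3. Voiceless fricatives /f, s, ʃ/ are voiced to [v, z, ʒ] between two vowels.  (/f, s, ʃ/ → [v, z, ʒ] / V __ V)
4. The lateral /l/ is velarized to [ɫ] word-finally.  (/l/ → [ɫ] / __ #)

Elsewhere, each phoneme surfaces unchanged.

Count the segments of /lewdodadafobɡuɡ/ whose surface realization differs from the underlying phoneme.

Segments that undergo a rule: /d/ → [ð] (rule 2); /d/ → [ð] (rule 2); /f/ → [v] (rule 3); /b/ → [β] (rule 2); /ɡ/ → [ɣ] (rule 2).
All other segments surface unchanged.

5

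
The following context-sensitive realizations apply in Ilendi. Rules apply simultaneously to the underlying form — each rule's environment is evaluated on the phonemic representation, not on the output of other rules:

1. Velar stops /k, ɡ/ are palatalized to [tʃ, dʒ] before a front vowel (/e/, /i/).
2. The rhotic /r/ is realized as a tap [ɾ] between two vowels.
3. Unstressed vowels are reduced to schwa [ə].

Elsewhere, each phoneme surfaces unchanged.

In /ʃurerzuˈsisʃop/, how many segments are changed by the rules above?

5

Segments that undergo a rule: /u/ → [ə] (rule 3); /r/ → [ɾ] (rule 2); /e/ → [ə] (rule 3); /u/ → [ə] (rule 3); /o/ → [ə] (rule 3).
All other segments surface unchanged.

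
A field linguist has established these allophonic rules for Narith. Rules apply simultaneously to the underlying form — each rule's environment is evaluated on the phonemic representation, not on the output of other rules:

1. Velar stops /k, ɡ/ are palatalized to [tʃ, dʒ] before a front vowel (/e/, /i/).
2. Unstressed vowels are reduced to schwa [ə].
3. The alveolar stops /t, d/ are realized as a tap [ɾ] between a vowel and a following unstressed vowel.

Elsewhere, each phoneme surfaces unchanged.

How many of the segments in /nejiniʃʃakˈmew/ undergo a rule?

Segments that undergo a rule: /e/ → [ə] (rule 2); /i/ → [ə] (rule 2); /i/ → [ə] (rule 2); /a/ → [ə] (rule 2).
All other segments surface unchanged.

4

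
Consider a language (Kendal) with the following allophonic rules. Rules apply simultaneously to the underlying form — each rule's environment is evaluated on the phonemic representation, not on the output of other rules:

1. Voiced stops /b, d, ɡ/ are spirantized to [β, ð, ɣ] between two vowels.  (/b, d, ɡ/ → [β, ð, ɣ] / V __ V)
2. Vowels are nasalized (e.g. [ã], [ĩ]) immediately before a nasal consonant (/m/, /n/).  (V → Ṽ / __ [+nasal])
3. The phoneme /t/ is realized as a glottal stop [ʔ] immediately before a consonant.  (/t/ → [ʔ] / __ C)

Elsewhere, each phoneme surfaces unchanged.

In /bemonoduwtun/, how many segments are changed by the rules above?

Segments that undergo a rule: /e/ → [ẽ] (rule 2); /o/ → [õ] (rule 2); /d/ → [ð] (rule 1); /u/ → [ũ] (rule 2).
All other segments surface unchanged.

4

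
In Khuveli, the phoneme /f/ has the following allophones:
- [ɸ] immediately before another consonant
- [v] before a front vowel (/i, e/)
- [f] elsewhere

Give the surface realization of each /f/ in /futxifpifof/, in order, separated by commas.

[f], [ɸ], [f], [f]

Occurrence 1 (position 1): no conditioning environment matches → elsewhere allophone [f].
Occurrence 2 (position 6): immediately before another consonant → [ɸ].
Occurrence 3 (position 9): no conditioning environment matches → elsewhere allophone [f].
Occurrence 4 (position 11): no conditioning environment matches → elsewhere allophone [f].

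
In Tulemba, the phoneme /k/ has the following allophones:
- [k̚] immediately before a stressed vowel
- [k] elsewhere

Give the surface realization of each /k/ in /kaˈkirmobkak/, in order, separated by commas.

[k], [k̚], [k], [k]

Occurrence 1 (position 1): no conditioning environment matches → elsewhere allophone [k].
Occurrence 2 (position 3): immediately before a stressed vowel → [k̚].
Occurrence 3 (position 9): no conditioning environment matches → elsewhere allophone [k].
Occurrence 4 (position 11): no conditioning environment matches → elsewhere allophone [k].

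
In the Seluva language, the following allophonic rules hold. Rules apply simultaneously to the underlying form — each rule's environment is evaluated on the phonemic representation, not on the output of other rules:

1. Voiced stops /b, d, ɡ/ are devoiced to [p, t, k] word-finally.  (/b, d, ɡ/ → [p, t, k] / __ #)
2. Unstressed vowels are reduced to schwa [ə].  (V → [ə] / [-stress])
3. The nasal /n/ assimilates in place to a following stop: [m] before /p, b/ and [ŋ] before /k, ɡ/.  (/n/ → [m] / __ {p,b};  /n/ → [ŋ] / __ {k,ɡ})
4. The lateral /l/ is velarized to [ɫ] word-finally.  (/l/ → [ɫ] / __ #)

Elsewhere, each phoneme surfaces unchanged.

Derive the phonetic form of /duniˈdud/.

/d/ — word-initial; rule 1 does not apply here → [d].
Rule 2 applies to /u/ (between /d/ and /n/: in an unstressed syllable) → [ə].
/n/ (between /u/ and /i/) fails the environment for rule 3, so it stays [n].
/i/ meets the environment for rule 2 (in an unstressed syllable) → [ə].
/d/ (between /i/ and /u/) fails the environment for rule 1, so it stays [d].
/u/ (between /d/ and /d/): rule 2 targets it, but not in an unstressed syllable → unchanged [u].
/d/ — word-final, word-finally — surfaces as [t] (rule 1).

[dənəˈdut]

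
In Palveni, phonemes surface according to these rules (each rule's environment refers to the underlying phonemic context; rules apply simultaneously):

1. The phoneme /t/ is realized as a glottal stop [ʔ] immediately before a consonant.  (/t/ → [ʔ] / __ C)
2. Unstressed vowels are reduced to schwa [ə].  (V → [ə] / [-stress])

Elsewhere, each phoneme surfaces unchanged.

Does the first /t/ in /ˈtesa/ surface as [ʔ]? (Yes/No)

/t/ (word-initial) is in the target of rule 1 but the environment (immediately before a consonant) is not met → [t].
The actual realization is [t], not [ʔ].

No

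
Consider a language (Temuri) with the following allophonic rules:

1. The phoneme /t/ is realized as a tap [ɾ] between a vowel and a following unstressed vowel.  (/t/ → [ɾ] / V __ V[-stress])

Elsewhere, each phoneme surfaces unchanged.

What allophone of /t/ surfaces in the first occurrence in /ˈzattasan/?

/t/ (between /a/ and /t/) fails the environment for rule 1, so it stays [t].

[t]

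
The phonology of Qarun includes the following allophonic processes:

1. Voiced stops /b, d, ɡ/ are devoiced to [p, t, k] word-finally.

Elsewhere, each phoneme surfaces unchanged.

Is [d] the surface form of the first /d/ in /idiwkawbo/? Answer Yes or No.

Yes

/d/ — between /i/ and /i/; rule 1 does not apply here → [d].
The actual realization is [d], which matches [d].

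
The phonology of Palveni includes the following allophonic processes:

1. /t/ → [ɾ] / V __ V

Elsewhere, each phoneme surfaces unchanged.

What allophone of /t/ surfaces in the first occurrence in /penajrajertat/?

[t]

/t/ — between /r/ and /a/; rule 1 does not apply here → [t].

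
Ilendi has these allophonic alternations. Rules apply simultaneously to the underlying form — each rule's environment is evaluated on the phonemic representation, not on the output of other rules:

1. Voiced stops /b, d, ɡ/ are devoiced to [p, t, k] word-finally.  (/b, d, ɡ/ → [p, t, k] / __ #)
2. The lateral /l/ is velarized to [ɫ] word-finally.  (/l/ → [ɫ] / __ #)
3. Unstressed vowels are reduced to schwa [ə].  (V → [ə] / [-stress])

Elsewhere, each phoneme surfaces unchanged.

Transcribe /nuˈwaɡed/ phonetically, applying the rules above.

[nəˈwaɡət]

/u/ (between /n/ and /w/): in an unstressed syllable, so rule 3 applies → [ə].
/a/ (between /w/ and /ɡ/): rule 3 targets it, but not in an unstressed syllable → unchanged [a].
/ɡ/ (between /a/ and /e/) fails the environment for rule 1, so it stays [ɡ].
/e/ meets the environment for rule 3 (in an unstressed syllable) → [ə].
/d/ (word-final) occurs word-finally → [t] by rule 1.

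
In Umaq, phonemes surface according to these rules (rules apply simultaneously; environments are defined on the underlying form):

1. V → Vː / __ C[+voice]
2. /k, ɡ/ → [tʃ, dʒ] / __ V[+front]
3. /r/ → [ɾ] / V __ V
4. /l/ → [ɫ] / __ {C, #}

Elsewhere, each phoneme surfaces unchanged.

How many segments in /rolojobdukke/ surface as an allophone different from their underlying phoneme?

4

Segments that undergo a rule: /o/ → [oː] (rule 1); /o/ → [oː] (rule 1); /o/ → [oː] (rule 1); /k/ → [tʃ] (rule 2).
All other segments surface unchanged.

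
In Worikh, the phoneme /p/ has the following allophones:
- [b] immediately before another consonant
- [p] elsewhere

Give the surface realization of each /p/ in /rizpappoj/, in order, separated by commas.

Occurrence 1 (position 4): no conditioning environment matches → elsewhere allophone [p].
Occurrence 2 (position 6): immediately before another consonant → [b].
Occurrence 3 (position 7): no conditioning environment matches → elsewhere allophone [p].

[p], [b], [p]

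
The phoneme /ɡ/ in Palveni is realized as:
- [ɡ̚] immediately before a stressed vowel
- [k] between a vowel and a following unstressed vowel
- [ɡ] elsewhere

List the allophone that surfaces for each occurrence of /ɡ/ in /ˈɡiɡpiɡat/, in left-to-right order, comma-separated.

Occurrence 1 (position 1): immediately before a stressed vowel → [ɡ̚].
Occurrence 2 (position 3): no conditioning environment matches → elsewhere allophone [ɡ].
Occurrence 3 (position 6): between a vowel and a following unstressed vowel → [k].

[ɡ̚], [ɡ], [k]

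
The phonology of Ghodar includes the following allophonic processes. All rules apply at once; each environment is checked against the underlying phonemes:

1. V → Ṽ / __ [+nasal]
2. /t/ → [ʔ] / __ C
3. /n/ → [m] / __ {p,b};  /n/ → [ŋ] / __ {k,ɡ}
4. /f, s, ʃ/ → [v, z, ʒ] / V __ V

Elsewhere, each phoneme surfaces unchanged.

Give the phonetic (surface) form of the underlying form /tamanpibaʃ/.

/t/ (word-initial) is in the target of rule 2 but the environment (immediately before a consonant) is not met → [t].
Rule 1 applies to /a/ (between /t/ and /m/: before a nasal consonant) → [ã].
/m/ (between /a/ and /a/) is unaffected → [m].
/a/ (between /m/ and /n/): before a nasal consonant, so rule 1 applies → [ã].
Rule 3 applies to /n/ (between /a/ and /p/: before a labial or velar stop) → [m].
/p/ — not in any rule's target class → [p].
/i/ (between /p/ and /b/): rule 1 targets it, but not before a nasal consonant → unchanged [i].
/b/ stays [b].
/a/ (between /b/ and /ʃ/): rule 1 targets it, but not before a nasal consonant → unchanged [a].
/ʃ/ — word-final; rule 4 does not apply here → [ʃ].

[tãmãmpibaʃ]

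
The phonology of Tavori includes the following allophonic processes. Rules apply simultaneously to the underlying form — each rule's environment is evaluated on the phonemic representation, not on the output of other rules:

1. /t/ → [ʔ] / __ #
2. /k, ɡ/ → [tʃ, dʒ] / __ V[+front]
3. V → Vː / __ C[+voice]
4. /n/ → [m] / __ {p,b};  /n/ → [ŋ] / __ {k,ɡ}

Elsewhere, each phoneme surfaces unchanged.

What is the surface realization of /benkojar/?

/e/ (between /b/ and /n/): before a voiced consonant, so rule 3 applies → [eː].
/n/ meets the environment for rule 4 (before a labial or velar stop) → [ŋ].
/k/ (between /n/ and /o/): rule 2 targets it, but not before a front vowel → unchanged [k].
/o/ meets the environment for rule 3 (before a voiced consonant) → [oː].
Rule 3 applies to /a/ (between /j/ and /r/: before a voiced consonant) → [aː].

[beːŋkoːjaːr]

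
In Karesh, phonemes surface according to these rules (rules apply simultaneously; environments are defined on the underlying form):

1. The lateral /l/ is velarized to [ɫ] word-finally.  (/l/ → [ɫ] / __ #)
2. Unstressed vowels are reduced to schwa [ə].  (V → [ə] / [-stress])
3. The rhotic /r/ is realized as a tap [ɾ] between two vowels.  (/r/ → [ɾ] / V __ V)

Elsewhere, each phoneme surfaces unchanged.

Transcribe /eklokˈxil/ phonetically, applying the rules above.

[əkləkˈxiɫ]

/e/ meets the environment for rule 2 (in an unstressed syllable) → [ə].
/k/ (between /e/ and /l/): no rule targets it → [k].
/l/ (between /k/ and /o/): rule 1 targets it, but not word-finally → unchanged [l].
/o/ — between /l/ and /k/, in an unstressed syllable — surfaces as [ə] (rule 2).
/k/ stays [k].
/x/ — not in any rule's target class → [x].
/i/ — between /x/ and /l/; rule 2 does not apply here → [i].
/l/ (word-final): word-finally, so rule 1 applies → [ɫ].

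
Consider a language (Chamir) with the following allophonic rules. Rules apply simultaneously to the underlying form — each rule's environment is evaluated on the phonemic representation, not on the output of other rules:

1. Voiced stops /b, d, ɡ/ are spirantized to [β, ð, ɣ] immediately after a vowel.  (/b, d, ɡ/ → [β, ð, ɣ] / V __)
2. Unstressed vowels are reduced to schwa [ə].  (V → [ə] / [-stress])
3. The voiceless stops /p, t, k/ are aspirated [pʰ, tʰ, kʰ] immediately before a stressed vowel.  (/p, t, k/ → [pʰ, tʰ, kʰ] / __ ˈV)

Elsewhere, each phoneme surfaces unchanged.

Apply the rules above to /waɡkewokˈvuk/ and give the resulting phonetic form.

/w/ — not in any rule's target class → [w].
Rule 2 applies to /a/ (between /w/ and /ɡ/: in an unstressed syllable) → [ə].
/ɡ/ meets the environment for rule 1 (immediately after a vowel) → [ɣ].
/k/ (between /ɡ/ and /e/) is in the target of rule 3 but the environment (immediately before a stressed vowel) is not met → [k].
Rule 2 applies to /e/ (between /k/ and /w/: in an unstressed syllable) → [ə].
/w/ (between /e/ and /o/) is unaffected → [w].
Rule 2 applies to /o/ (between /w/ and /k/: in an unstressed syllable) → [ə].
/k/ (between /o/ and /v/): rule 3 targets it, but not immediately before a stressed vowel → unchanged [k].
/v/ (between /k/ and /u/): no rule targets it → [v].
/u/ (between /v/ and /k/) is in the target of rule 2 but the environment (in an unstressed syllable) is not met → [u].
/k/ (word-final) is in the target of rule 3 but the environment (immediately before a stressed vowel) is not met → [k].

[wəɣkəwəkˈvuk]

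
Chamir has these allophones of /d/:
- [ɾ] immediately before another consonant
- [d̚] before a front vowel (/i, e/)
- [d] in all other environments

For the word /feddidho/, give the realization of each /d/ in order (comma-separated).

[ɾ], [d̚], [ɾ]

Occurrence 1 (position 3): immediately before another consonant → [ɾ].
Occurrence 2 (position 4): before a front vowel (/i, e/) → [d̚].
Occurrence 3 (position 6): immediately before another consonant → [ɾ].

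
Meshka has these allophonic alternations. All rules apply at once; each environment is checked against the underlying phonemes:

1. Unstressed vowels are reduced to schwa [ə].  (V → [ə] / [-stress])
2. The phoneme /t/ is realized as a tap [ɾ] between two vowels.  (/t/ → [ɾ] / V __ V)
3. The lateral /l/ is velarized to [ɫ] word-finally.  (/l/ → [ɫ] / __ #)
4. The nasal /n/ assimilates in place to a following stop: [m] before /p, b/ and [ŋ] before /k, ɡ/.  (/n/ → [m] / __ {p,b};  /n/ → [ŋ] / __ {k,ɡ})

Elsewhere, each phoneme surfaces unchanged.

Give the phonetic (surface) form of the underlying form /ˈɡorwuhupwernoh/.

/ɡ/ (word-initial): no rule targets it → [ɡ].
/o/ (between /ɡ/ and /r/): rule 1 targets it, but not in an unstressed syllable → unchanged [o].
/r/ (between /o/ and /w/): no rule targets it → [r].
/w/ — not in any rule's target class → [w].
/u/ meets the environment for rule 1 (in an unstressed syllable) → [ə].
/h/ (between /u/ and /u/): no rule targets it → [h].
Rule 1 applies to /u/ (between /h/ and /p/: in an unstressed syllable) → [ə].
/p/ — not in any rule's target class → [p].
/w/ (between /p/ and /e/): no rule targets it → [w].
/e/ (between /w/ and /r/) occurs in an unstressed syllable → [ə] by rule 1.
/r/ (between /e/ and /n/): no rule targets it → [r].
/n/ (between /r/ and /o/): rule 4 targets it, but not before a labial or velar stop → unchanged [n].
/o/ — between /n/ and /h/, in an unstressed syllable — surfaces as [ə] (rule 1).
/h/ — not in any rule's target class → [h].

[ˈɡorwəhəpwərnəh]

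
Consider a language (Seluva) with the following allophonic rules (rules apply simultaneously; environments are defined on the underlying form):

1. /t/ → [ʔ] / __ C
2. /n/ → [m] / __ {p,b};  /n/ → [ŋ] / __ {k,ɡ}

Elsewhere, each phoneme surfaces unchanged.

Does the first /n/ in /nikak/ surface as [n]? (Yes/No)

Yes

/n/ (word-initial) is in the target of rule 2 but the environment (before a labial or velar stop) is not met → [n].
The actual realization is [n], which matches [n].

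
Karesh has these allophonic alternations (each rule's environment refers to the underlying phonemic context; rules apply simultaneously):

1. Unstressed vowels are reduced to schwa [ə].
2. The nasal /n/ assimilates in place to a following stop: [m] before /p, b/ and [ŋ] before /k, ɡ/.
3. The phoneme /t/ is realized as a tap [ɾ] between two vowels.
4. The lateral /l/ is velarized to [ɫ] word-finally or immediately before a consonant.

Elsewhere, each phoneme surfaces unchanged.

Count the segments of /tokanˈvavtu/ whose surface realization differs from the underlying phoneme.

Segments that undergo a rule: /o/ → [ə] (rule 1); /a/ → [ə] (rule 1); /u/ → [ə] (rule 1).
All other segments surface unchanged.

3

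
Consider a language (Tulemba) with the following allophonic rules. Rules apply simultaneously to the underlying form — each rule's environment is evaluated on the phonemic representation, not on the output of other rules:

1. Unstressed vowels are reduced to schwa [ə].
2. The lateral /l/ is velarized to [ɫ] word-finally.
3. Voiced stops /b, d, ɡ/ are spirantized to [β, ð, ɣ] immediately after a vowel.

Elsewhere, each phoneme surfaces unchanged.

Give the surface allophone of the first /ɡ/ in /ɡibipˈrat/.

[ɡ]

/ɡ/ (word-initial) is in the target of rule 3 but the environment (immediately after a vowel) is not met → [ɡ].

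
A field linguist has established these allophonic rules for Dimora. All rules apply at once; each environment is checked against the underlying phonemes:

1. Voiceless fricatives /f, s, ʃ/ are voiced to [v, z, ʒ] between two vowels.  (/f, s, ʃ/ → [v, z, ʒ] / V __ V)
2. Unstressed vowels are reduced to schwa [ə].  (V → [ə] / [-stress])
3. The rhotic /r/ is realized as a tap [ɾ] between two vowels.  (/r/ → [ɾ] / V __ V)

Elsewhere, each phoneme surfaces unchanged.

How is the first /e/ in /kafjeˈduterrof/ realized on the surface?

/e/ (between /j/ and /d/) occurs in an unstressed syllable → [ə] by rule 2.

[ə]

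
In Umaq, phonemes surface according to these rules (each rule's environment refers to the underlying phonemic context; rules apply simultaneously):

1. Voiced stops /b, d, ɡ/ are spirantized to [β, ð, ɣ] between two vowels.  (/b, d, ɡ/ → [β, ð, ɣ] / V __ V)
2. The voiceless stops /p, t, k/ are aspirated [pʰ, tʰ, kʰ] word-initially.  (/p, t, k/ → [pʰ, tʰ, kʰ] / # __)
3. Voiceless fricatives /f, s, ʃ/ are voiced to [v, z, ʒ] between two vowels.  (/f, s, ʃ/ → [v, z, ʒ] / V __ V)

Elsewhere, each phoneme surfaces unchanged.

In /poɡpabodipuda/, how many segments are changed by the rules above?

Segments that undergo a rule: /p/ → [pʰ] (rule 2); /b/ → [β] (rule 1); /d/ → [ð] (rule 1); /d/ → [ð] (rule 1).
All other segments surface unchanged.

4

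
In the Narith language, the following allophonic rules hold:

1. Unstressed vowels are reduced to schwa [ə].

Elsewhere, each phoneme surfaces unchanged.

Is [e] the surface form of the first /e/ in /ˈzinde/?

/e/ meets the environment for rule 1 (in an unstressed syllable) → [ə].
The actual realization is [ə], not [e].

No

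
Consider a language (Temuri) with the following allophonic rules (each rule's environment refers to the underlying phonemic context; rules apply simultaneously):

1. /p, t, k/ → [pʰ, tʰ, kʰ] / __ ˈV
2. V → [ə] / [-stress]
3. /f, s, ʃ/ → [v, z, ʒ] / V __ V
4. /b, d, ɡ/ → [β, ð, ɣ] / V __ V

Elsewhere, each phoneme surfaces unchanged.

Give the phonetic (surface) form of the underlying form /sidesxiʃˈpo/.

/s/ — word-initial; rule 3 does not apply here → [s].
/i/ — between /s/ and /d/, in an unstressed syllable — surfaces as [ə] (rule 2).
/d/ meets the environment for rule 4 (between two vowels) → [ð].
Rule 2 applies to /e/ (between /d/ and /s/: in an unstressed syllable) → [ə].
/s/ (between /e/ and /x/) is in the target of rule 3 but the environment (between two vowels) is not met → [s].
/x/ stays [x].
/i/ — between /x/ and /ʃ/, in an unstressed syllable — surfaces as [ə] (rule 2).
/ʃ/ (between /i/ and /p/) is in the target of rule 3 but the environment (between two vowels) is not met → [ʃ].
/p/ meets the environment for rule 1 (immediately before a stressed vowel) → [pʰ].
/o/ (word-final) fails the environment for rule 2, so it stays [o].

[səðəsxəʃˈpʰo]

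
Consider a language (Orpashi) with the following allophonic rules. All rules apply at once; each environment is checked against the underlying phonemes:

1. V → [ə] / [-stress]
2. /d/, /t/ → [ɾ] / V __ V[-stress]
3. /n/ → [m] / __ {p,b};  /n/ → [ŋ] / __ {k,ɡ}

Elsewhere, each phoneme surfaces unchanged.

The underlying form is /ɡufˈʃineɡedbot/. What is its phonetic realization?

[ɡəfˈʃinəɡədbət]

/u/ — between /ɡ/ and /f/, in an unstressed syllable — surfaces as [ə] (rule 1).
/i/ (between /ʃ/ and /n/) fails the environment for rule 1, so it stays [i].
/n/ (between /i/ and /e/) is in the target of rule 3 but the environment (before a labial or velar stop) is not met → [n].
/e/ — between /n/ and /ɡ/, in an unstressed syllable — surfaces as [ə] (rule 1).
/e/ (between /ɡ/ and /d/): in an unstressed syllable, so rule 1 applies → [ə].
/d/ — between /e/ and /b/; rule 2 does not apply here → [d].
/o/ — between /b/ and /t/, in an unstressed syllable — surfaces as [ə] (rule 1).
/t/ — word-final; rule 2 does not apply here → [t].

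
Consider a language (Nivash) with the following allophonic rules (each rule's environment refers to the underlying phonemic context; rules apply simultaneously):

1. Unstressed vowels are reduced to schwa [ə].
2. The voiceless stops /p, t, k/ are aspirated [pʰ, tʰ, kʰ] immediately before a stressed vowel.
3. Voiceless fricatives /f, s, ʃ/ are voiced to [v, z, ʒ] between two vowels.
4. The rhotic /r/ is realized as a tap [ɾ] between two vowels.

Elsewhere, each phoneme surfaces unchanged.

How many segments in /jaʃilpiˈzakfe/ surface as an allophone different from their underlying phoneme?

Segments that undergo a rule: /a/ → [ə] (rule 1); /ʃ/ → [ʒ] (rule 3); /i/ → [ə] (rule 1); /i/ → [ə] (rule 1); /e/ → [ə] (rule 1).
All other segments surface unchanged.

5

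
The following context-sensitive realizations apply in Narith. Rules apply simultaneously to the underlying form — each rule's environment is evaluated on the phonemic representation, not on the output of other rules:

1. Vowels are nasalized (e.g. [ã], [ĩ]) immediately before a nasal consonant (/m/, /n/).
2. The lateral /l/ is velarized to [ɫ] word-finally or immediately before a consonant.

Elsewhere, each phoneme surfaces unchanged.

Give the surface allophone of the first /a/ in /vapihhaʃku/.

[a]

/a/ (between /v/ and /p/) is in the target of rule 1 but the environment (before a nasal consonant) is not met → [a].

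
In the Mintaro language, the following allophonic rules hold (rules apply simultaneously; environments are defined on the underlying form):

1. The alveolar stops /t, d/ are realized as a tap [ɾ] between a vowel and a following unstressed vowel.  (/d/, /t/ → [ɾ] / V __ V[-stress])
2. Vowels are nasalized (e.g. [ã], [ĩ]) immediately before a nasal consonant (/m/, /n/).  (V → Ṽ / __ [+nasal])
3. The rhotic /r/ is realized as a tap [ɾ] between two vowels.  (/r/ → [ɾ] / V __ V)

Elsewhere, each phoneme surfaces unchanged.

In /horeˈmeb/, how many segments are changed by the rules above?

Segments that undergo a rule: /r/ → [ɾ] (rule 3); /e/ → [ẽ] (rule 2).
All other segments surface unchanged.

2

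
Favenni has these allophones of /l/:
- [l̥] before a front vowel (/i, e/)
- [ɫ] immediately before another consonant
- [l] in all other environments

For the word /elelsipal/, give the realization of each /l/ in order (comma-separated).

Occurrence 1 (position 2): before a front vowel (/i, e/) → [l̥].
Occurrence 2 (position 4): immediately before another consonant → [ɫ].
Occurrence 3 (position 9): no conditioning environment matches → elsewhere allophone [l].

[l̥], [ɫ], [l]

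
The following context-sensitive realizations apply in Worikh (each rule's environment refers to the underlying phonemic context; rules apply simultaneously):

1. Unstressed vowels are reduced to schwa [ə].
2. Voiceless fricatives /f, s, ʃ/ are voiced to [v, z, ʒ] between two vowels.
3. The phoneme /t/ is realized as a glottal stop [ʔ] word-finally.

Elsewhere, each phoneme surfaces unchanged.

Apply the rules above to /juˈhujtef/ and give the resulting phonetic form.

/j/ — not in any rule's target class → [j].
Rule 1 applies to /u/ (between /j/ and /h/: in an unstressed syllable) → [ə].
/h/ (between /u/ and /u/) is unaffected → [h].
/u/ (between /h/ and /j/): rule 1 targets it, but not in an unstressed syllable → unchanged [u].
/j/ (between /u/ and /t/): no rule targets it → [j].
/t/ (between /j/ and /e/) fails the environment for rule 3, so it stays [t].
Rule 1 applies to /e/ (between /t/ and /f/: in an unstressed syllable) → [ə].
/f/ (word-final) fails the environment for rule 2, so it stays [f].

[jəˈhujtəf]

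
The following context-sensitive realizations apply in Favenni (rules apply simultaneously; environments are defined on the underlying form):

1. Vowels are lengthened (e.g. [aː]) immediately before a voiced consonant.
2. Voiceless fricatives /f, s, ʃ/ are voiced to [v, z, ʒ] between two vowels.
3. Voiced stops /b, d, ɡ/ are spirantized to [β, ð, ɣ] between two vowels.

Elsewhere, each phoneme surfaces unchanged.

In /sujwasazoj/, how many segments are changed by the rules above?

4

Segments that undergo a rule: /u/ → [uː] (rule 1); /s/ → [z] (rule 2); /a/ → [aː] (rule 1); /o/ → [oː] (rule 1).
All other segments surface unchanged.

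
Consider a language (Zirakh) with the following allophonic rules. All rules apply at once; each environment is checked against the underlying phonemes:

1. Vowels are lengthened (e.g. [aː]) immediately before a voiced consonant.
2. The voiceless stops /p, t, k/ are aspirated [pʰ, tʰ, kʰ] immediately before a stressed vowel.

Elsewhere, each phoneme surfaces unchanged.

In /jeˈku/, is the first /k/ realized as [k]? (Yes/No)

/k/ (between /e/ and /u/) occurs immediately before a stressed vowel → [kʰ] by rule 2.
The actual realization is [kʰ], not [k].

No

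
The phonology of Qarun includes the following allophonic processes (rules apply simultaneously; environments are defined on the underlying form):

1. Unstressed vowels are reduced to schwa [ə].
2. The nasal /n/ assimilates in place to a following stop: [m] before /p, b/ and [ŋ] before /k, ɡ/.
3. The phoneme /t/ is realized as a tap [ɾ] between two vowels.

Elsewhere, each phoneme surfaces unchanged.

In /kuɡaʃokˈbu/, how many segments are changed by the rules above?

3

Segments that undergo a rule: /u/ → [ə] (rule 1); /a/ → [ə] (rule 1); /o/ → [ə] (rule 1).
All other segments surface unchanged.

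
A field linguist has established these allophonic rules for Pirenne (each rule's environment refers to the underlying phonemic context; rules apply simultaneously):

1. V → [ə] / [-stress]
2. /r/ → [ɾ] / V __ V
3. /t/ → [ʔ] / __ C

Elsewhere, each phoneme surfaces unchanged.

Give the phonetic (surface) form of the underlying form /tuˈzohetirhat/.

/t/ (word-initial): rule 3 targets it, but not immediately before a consonant → unchanged [t].
Rule 1 applies to /u/ (between /t/ and /z/: in an unstressed syllable) → [ə].
/z/ (between /u/ and /o/): no rule targets it → [z].
/o/ (between /z/ and /h/) fails the environment for rule 1, so it stays [o].
/h/ (between /o/ and /e/): no rule targets it → [h].
/e/ meets the environment for rule 1 (in an unstressed syllable) → [ə].
/t/ (between /e/ and /i/) is in the target of rule 3 but the environment (immediately before a consonant) is not met → [t].
/i/ (between /t/ and /r/) occurs in an unstressed syllable → [ə] by rule 1.
/r/ (between /i/ and /h/): rule 2 targets it, but not between two vowels → unchanged [r].
/h/ — not in any rule's target class → [h].
/a/ meets the environment for rule 1 (in an unstressed syllable) → [ə].
/t/ — word-final; rule 3 does not apply here → [t].

[təˈzohətərhət]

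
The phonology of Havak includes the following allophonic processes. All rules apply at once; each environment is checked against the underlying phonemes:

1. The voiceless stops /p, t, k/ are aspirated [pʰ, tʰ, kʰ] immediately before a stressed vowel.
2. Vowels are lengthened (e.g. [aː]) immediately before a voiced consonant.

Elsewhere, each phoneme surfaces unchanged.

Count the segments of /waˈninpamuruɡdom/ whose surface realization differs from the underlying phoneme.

6

Segments that undergo a rule: /a/ → [aː] (rule 2); /i/ → [iː] (rule 2); /a/ → [aː] (rule 2); /u/ → [uː] (rule 2); /u/ → [uː] (rule 2); /o/ → [oː] (rule 2).
All other segments surface unchanged.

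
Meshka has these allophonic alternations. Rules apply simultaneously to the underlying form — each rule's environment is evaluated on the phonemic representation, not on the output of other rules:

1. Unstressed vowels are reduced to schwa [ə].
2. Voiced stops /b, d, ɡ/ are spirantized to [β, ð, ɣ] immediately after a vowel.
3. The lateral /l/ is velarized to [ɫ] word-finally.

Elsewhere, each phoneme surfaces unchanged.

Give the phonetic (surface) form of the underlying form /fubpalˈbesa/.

Rule 1 applies to /u/ (between /f/ and /b/: in an unstressed syllable) → [ə].
/b/ (between /u/ and /p/) occurs immediately after a vowel → [β] by rule 2.
/a/ (between /p/ and /l/) occurs in an unstressed syllable → [ə] by rule 1.
/l/ — between /a/ and /b/; rule 3 does not apply here → [l].
/b/ — between /l/ and /e/; rule 2 does not apply here → [b].
/e/ (between /b/ and /s/): rule 1 targets it, but not in an unstressed syllable → unchanged [e].
Rule 1 applies to /a/ (word-final: in an unstressed syllable) → [ə].

[fəβpəlˈbesə]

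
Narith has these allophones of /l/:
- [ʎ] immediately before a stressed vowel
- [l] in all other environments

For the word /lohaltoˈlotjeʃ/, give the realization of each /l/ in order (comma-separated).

Occurrence 1 (position 1): no conditioning environment matches → elsewhere allophone [l].
Occurrence 2 (position 5): no conditioning environment matches → elsewhere allophone [l].
Occurrence 3 (position 8): immediately before a stressed vowel → [ʎ].

[l], [l], [ʎ]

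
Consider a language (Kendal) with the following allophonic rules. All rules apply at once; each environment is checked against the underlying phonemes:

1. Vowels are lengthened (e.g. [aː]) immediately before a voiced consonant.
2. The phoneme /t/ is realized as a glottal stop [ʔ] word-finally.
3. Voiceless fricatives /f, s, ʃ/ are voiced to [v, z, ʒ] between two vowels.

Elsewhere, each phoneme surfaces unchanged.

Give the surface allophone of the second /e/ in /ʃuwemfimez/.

/e/ (between /m/ and /z/) occurs before a voiced consonant → [eː] by rule 1.

[eː]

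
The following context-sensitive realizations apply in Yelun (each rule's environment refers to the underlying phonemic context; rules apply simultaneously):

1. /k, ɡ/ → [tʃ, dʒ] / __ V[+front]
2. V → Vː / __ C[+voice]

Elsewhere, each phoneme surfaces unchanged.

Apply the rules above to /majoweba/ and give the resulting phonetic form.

/m/ — not in any rule's target class → [m].
/a/ (between /m/ and /j/) occurs before a voiced consonant → [aː] by rule 2.
/j/ (between /a/ and /o/): no rule targets it → [j].
/o/ meets the environment for rule 2 (before a voiced consonant) → [oː].
/w/ — not in any rule's target class → [w].
/e/ meets the environment for rule 2 (before a voiced consonant) → [eː].
/b/ (between /e/ and /a/): no rule targets it → [b].
/a/ (word-final): rule 2 targets it, but not before a voiced consonant → unchanged [a].

[maːjoːweːba]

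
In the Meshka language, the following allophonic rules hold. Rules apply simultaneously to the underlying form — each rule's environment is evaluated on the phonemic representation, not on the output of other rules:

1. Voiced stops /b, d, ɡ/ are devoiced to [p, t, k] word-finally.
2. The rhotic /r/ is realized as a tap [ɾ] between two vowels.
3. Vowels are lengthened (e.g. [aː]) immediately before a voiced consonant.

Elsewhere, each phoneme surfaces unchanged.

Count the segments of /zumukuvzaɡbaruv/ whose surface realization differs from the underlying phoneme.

Segments that undergo a rule: /u/ → [uː] (rule 3); /u/ → [uː] (rule 3); /a/ → [aː] (rule 3); /a/ → [aː] (rule 3); /r/ → [ɾ] (rule 2); /u/ → [uː] (rule 3).
All other segments surface unchanged.

6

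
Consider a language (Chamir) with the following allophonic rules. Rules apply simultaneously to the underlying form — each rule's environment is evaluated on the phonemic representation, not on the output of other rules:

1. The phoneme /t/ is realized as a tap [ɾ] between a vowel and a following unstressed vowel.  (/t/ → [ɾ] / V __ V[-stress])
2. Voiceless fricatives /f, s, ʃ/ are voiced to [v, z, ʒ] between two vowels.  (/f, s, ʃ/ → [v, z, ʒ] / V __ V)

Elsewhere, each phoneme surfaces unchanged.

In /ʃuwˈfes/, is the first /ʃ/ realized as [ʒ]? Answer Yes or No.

No

/ʃ/ — word-initial; rule 2 does not apply here → [ʃ].
The actual realization is [ʃ], not [ʒ].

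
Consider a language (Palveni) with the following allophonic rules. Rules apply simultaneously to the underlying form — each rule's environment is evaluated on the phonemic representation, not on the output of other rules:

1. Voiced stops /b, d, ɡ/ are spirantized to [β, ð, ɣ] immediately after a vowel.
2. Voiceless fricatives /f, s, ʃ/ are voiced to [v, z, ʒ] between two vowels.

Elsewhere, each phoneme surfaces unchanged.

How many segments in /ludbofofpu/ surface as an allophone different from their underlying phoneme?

2

Segments that undergo a rule: /d/ → [ð] (rule 1); /f/ → [v] (rule 2).
All other segments surface unchanged.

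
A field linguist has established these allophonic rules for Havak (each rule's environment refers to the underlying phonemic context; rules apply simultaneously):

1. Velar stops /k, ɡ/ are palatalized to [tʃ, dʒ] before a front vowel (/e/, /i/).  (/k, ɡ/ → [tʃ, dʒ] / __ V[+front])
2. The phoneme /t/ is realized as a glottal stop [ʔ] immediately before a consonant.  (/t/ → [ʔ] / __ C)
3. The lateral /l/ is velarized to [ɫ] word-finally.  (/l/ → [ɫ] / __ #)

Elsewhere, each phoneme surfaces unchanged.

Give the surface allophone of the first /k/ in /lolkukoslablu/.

[k]

/k/ — between /l/ and /u/; rule 1 does not apply here → [k].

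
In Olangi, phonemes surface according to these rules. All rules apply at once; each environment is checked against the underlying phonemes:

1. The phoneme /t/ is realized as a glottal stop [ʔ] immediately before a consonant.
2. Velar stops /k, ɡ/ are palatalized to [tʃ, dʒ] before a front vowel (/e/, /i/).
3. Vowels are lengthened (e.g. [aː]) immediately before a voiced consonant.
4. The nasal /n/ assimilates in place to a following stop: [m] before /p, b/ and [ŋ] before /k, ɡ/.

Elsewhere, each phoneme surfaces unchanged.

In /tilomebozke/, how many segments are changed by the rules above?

Segments that undergo a rule: /i/ → [iː] (rule 3); /o/ → [oː] (rule 3); /e/ → [eː] (rule 3); /o/ → [oː] (rule 3); /k/ → [tʃ] (rule 2).
All other segments surface unchanged.

5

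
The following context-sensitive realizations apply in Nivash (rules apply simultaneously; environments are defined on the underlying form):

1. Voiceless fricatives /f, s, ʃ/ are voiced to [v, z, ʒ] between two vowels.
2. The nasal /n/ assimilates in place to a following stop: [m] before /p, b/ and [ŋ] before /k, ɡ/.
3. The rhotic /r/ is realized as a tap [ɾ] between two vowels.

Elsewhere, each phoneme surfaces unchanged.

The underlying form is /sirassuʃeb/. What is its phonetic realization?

[siɾassuʒeb]

/s/ — word-initial; rule 1 does not apply here → [s].
/i/ (between /s/ and /r/): no rule targets it → [i].
/r/ — between /i/ and /a/, between two vowels — surfaces as [ɾ] (rule 3).
/a/ stays [a].
/s/ — between /a/ and /s/; rule 1 does not apply here → [s].
/s/ — between /s/ and /u/; rule 1 does not apply here → [s].
/u/ stays [u].
/ʃ/ meets the environment for rule 1 (between two vowels) → [ʒ].
/e/ (between /ʃ/ and /b/) is unaffected → [e].
/b/ stays [b].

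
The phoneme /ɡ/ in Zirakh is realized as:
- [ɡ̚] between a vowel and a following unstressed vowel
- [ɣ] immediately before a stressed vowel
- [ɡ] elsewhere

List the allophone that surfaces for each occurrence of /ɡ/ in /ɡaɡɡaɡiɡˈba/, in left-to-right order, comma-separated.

Occurrence 1 (position 1): no conditioning environment matches → elsewhere allophone [ɡ].
Occurrence 2 (position 3): no conditioning environment matches → elsewhere allophone [ɡ].
Occurrence 3 (position 4): no conditioning environment matches → elsewhere allophone [ɡ].
Occurrence 4 (position 6): between a vowel and a following unstressed vowel → [ɡ̚].
Occurrence 5 (position 8): no conditioning environment matches → elsewhere allophone [ɡ].

[ɡ], [ɡ], [ɡ], [ɡ̚], [ɡ]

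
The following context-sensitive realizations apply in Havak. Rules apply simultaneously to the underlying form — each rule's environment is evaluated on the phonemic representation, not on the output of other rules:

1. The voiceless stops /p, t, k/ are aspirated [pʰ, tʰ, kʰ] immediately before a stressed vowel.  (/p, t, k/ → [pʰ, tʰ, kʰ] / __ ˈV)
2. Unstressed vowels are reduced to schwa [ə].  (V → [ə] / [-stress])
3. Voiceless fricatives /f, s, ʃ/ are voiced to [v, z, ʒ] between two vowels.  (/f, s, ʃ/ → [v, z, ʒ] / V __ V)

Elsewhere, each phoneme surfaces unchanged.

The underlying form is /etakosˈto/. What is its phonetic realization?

Rule 2 applies to /e/ (word-initial: in an unstressed syllable) → [ə].
/t/ (between /e/ and /a/) fails the environment for rule 1, so it stays [t].
/a/ meets the environment for rule 2 (in an unstressed syllable) → [ə].
/k/ (between /a/ and /o/): rule 1 targets it, but not immediately before a stressed vowel → unchanged [k].
Rule 2 applies to /o/ (between /k/ and /s/: in an unstressed syllable) → [ə].
/s/ (between /o/ and /t/) fails the environment for rule 3, so it stays [s].
Rule 1 applies to /t/ (between /s/ and /o/: immediately before a stressed vowel) → [tʰ].
/o/ (word-final) fails the environment for rule 2, so it stays [o].

[ətəkəsˈtʰo]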